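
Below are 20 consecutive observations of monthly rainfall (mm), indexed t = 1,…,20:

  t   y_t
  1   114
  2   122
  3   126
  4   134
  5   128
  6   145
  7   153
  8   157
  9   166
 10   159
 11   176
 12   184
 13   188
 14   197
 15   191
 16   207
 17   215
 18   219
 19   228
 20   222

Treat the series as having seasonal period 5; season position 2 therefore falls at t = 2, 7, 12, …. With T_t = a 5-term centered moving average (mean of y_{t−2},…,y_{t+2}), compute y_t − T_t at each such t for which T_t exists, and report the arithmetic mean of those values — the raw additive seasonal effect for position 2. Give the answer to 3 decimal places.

3.133

Season position 2 occurs at t = 7, 12, 17 (where T_t is defined).
t=7: T_7 = 149.80000; y_7 − T_7 = 153 − 149.80000 = 3.20000
t=12: T_12 = 180.80000; y_12 − T_12 = 184 − 180.80000 = 3.20000
t=17: T_17 = 212.00000; y_17 − T_17 = 215 − 212.00000 = 3.00000
Mean deviation: (3.20000 + 3.20000 + 3.00000) / 3 = 3.133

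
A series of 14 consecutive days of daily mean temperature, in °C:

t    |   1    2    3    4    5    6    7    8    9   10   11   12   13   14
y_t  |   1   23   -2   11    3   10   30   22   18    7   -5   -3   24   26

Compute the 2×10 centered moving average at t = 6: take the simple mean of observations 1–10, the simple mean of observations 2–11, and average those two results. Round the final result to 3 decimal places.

Sum over 1–10: 1 + 23 + (-2) + 11 + 3 + 10 + 30 + 22 + 18 + 7 = 123
Sum over 2–11: 23 + (-2) + 11 + 3 + 10 + 30 + 22 + 18 + 7 + (-5) = 117
CMA at t=6 = (123 + 117) / (2·10) = 240 / 20 = 12.000

12.000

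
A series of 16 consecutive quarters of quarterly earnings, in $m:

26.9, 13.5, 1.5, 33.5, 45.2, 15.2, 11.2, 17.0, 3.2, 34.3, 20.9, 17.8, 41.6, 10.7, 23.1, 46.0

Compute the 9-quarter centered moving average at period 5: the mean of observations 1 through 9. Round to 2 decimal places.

18.58

Sum of periods 1–9: 26.9 + 13.5 + 1.5 + 33.5 + 45.2 + 15.2 + 11.2 + 17.0 + 3.2 = 167.2
Divide by 9: 167.2 / 9 = 18.58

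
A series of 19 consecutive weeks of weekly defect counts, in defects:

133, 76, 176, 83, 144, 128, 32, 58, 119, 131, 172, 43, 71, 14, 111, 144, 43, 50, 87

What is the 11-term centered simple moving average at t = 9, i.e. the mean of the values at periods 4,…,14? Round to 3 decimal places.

90.455

Sum of periods 4–14: 83 + 144 + 128 + 32 + 58 + 119 + 131 + 172 + 43 + 71 + 14 = 995
Divide by 11: 995 / 11 = 90.455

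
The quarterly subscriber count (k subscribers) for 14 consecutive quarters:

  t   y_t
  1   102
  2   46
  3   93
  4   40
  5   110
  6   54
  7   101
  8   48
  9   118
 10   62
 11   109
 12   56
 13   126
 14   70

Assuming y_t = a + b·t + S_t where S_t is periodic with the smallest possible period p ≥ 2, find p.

First differences y_{t+1} − y_t: -56, 47, -53, 70, -56, 47, -53, 70, -56, 47, …
The difference pattern repeats every 4 terms and not for any smaller step, so p = 4.

4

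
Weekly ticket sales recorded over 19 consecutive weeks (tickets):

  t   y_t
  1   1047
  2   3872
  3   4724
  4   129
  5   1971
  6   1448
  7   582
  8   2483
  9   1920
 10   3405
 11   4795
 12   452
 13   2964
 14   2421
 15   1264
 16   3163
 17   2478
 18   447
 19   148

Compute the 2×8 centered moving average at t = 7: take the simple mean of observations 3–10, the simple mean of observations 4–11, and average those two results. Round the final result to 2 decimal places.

Sum over 3–10: 4724 + 129 + 1971 + 1448 + 582 + 2483 + 1920 + 3405 = 16662
Sum over 4–11: 129 + 1971 + 1448 + 582 + 2483 + 1920 + 3405 + 4795 = 16733
CMA at t=7 = (16662 + 16733) / (2·8) = 33395 / 16 = 2087.19

2087.19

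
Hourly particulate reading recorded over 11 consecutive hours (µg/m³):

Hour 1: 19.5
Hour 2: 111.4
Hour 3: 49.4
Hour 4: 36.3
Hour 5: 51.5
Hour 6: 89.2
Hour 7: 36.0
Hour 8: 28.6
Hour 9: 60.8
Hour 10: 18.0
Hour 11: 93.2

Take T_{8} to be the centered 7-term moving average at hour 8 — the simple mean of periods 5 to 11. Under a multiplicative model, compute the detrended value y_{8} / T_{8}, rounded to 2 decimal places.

Trend T_8 = (51.5 + 89.2 + 36.0 + 28.6 + 60.8 + 18.0 + 93.2) / 7 = 377.3/7 = 53.9000
Ratio to trend: 28.6 / 53.9000 = 0.53

0.53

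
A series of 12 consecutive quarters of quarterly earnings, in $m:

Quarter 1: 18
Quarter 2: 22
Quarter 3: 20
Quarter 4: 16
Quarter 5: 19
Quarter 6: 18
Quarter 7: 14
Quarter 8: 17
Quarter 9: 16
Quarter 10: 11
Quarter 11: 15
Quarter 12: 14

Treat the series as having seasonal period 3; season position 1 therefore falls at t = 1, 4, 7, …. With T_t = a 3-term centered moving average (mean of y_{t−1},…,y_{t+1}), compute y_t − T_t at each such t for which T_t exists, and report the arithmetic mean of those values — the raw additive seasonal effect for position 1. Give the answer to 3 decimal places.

-2.556

Season position 1 occurs at t = 4, 7, 10 (where T_t is defined).
t=4: T_4 = 18.33333; y_4 − T_4 = 16 − 18.33333 = -2.33333
t=7: T_7 = 16.33333; y_7 − T_7 = 14 − 16.33333 = -2.33333
t=10: T_10 = 14.00000; y_10 − T_10 = 11 − 14.00000 = -3.00000
Mean deviation: (-2.33333 + -2.33333 + -3.00000) / 3 = -2.556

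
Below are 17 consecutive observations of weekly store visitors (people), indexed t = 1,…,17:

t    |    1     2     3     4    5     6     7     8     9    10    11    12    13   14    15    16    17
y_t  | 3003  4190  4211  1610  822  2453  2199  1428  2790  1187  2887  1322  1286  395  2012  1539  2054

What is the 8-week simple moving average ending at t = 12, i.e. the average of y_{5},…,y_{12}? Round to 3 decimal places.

1886.000

Sum of periods 5–12: 822 + 2453 + 2199 + 1428 + 2790 + 1187 + 2887 + 1322 = 15088
Divide by 8: 15088 / 8 = 1886.000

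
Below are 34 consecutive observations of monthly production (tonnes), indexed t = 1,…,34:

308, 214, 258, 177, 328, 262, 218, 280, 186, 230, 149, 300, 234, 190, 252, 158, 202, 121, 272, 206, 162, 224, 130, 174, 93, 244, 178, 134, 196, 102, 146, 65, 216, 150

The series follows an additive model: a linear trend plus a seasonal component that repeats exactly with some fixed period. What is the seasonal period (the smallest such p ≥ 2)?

First differences y_{t+1} − y_t: -94, 44, -81, 151, -66, -44, 62, -94, 44, -81, 151, -66, -44, 62, -94, 44, …
The difference pattern repeats every 7 terms and not for any smaller step, so p = 7.

7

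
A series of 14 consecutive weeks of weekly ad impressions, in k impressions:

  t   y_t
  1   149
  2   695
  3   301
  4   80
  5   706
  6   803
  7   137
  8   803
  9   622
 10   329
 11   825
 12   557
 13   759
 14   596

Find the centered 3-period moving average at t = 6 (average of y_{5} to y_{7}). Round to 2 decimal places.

548.67

Sum of periods 5–7: 706 + 803 + 137 = 1646
Divide by 3: 1646 / 3 = 548.67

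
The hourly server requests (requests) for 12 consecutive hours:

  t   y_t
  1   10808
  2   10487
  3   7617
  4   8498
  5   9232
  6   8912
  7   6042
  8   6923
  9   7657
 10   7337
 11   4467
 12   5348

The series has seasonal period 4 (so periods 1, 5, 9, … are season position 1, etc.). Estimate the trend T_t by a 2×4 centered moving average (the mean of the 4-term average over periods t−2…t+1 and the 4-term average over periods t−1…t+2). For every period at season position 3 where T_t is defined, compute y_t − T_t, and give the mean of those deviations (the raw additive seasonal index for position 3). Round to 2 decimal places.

Season position 3 occurs at t = 3, 7 (where T_t is defined).
t=3: T_3 = 9155.5000; y_3 − T_3 = 7617 − 9155.5000 = -1538.5000
t=7: T_7 = 7580.3750; y_7 − T_7 = 6042 − 7580.3750 = -1538.3750
Mean deviation: (-1538.5000 + -1538.3750) / 2 = -1538.44

-1538.44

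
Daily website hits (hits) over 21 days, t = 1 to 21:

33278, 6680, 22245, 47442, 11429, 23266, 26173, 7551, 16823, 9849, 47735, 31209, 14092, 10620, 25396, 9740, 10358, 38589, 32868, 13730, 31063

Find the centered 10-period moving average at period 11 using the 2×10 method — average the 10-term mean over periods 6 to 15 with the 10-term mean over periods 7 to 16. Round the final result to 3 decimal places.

Sum over 6–15: 23266 + 26173 + 7551 + 16823 + 9849 + 47735 + 31209 + 14092 + 10620 + 25396 = 212714
Sum over 7–16: 26173 + 7551 + 16823 + 9849 + 47735 + 31209 + 14092 + 10620 + 25396 + 9740 = 199188
CMA at t=11 = (212714 + 199188) / (2·10) = 411902 / 20 = 20595.100

20595.100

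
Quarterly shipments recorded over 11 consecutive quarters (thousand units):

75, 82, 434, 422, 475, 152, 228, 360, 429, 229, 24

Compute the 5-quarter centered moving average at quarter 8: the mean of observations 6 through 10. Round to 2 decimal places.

279.60

Sum of periods 6–10: 152 + 228 + 360 + 429 + 229 = 1398
Divide by 5: 1398 / 5 = 279.60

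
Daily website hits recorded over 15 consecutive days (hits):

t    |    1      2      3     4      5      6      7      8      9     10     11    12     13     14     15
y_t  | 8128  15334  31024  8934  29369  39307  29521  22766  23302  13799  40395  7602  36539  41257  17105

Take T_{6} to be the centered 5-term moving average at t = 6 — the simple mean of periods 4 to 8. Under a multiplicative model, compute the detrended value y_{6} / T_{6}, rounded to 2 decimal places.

1.51

Trend T_6 = (8934 + 29369 + 39307 + 29521 + 22766) / 5 = 129897/5 = 25979.4000
Ratio to trend: 39307 / 25979.4000 = 1.51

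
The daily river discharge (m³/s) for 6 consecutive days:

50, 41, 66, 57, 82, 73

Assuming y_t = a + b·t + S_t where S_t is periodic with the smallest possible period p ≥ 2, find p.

First differences y_{t+1} − y_t: -9, 25, -9, 25, -9, …
The difference pattern repeats every 2 terms and not for any smaller step, so p = 2.

2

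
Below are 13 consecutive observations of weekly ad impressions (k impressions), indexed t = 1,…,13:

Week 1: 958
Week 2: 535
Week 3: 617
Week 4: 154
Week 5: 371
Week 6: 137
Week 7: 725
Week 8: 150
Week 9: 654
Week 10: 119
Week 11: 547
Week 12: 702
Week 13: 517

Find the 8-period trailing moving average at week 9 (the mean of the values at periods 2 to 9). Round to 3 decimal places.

417.875

Sum of periods 2–9: 535 + 617 + 154 + 371 + 137 + 725 + 150 + 654 = 3343
Divide by 8: 3343 / 8 = 417.875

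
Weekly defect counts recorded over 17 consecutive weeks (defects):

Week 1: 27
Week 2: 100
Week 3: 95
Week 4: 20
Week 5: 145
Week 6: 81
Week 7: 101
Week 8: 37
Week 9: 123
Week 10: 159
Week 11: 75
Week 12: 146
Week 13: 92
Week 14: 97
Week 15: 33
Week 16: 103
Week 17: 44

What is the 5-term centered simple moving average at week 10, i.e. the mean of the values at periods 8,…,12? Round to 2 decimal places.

108.00

Sum of periods 8–12: 37 + 123 + 159 + 75 + 146 = 540
Divide by 5: 540 / 5 = 108.00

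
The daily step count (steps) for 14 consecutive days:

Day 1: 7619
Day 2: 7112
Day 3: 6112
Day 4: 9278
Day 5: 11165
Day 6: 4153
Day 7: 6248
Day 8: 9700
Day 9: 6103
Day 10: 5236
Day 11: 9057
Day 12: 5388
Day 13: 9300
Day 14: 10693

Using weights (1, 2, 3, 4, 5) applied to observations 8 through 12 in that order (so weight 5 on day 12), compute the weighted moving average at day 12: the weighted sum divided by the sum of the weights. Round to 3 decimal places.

6718.800

Weighted sum: 1·9700 + 2·6103 + 3·5236 + 4·9057 + 5·5388 = 9700 + 12206 + 15708 + 36228 + 26940 = 100782
Weight total: 1 + 2 + 3 + 4 + 5 = 15
WMA = 100782 / 15 = 6718.800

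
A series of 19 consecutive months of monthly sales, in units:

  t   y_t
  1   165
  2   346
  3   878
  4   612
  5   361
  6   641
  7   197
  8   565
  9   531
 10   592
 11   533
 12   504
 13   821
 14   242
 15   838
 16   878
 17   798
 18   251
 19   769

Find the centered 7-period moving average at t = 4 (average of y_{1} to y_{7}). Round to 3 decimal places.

457.143

Sum of periods 1–7: 165 + 346 + 878 + 612 + 361 + 641 + 197 = 3200
Divide by 7: 3200 / 7 = 457.143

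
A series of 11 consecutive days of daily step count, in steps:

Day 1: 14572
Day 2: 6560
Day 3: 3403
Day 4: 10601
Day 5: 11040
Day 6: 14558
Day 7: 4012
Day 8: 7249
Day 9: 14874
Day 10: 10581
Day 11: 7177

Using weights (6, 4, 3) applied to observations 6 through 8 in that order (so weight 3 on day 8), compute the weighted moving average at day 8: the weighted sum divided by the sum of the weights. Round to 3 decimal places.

9626.385

Weighted sum: 6·14558 + 4·4012 + 3·7249 = 87348 + 16048 + 21747 = 125143
Weight total: 6 + 4 + 3 = 13
WMA = 125143 / 13 = 9626.385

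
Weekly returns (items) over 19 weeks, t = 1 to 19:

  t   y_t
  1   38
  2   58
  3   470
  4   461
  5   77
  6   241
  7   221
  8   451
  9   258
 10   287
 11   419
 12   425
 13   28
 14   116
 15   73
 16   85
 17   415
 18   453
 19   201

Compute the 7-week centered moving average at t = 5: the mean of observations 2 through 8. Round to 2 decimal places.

Sum of periods 2–8: 58 + 470 + 461 + 77 + 241 + 221 + 451 = 1979
Divide by 7: 1979 / 7 = 282.71

282.71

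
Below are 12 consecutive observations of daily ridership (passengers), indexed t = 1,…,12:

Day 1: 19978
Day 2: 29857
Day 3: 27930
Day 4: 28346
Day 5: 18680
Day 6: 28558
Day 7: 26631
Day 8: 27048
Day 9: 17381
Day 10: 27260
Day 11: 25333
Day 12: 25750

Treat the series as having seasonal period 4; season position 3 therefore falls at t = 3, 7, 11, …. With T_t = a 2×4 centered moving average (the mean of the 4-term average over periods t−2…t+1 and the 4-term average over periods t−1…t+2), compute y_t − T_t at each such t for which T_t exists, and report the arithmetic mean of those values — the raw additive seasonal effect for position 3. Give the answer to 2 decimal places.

Season position 3 occurs at t = 3, 7 (where T_t is defined).
t=3: T_3 = 26365.5000; y_3 − T_3 = 27930 − 26365.5000 = 1564.5000
t=7: T_7 = 25066.8750; y_7 − T_7 = 26631 − 25066.8750 = 1564.1250
Mean deviation: (1564.5000 + 1564.1250) / 2 = 1564.31

1564.31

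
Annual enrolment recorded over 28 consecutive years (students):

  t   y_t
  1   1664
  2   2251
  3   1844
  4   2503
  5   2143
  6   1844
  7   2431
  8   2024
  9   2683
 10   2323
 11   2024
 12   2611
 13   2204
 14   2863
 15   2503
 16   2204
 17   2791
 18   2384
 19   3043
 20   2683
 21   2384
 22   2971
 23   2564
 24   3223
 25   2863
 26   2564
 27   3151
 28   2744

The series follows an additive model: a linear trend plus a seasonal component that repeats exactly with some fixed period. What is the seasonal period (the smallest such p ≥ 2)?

5

First differences y_{t+1} − y_t: 587, -407, 659, -360, -299, 587, -407, 659, -360, -299, 587, -407, …
The difference pattern repeats every 5 terms and not for any smaller step, so p = 5.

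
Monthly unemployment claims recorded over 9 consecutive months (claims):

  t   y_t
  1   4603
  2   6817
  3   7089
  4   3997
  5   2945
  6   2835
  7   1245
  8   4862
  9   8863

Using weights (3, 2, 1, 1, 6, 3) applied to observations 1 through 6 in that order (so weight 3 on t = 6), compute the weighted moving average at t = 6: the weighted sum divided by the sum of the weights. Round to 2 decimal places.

Weighted sum: 3·4603 + 2·6817 + 1·7089 + 1·3997 + 6·2945 + 3·2835 = 13809 + 13634 + 7089 + 3997 + 17670 + 8505 = 64704
Weight total: 3 + 2 + 1 + 1 + 6 + 3 = 16
WMA = 64704 / 16 = 4044.00

4044.00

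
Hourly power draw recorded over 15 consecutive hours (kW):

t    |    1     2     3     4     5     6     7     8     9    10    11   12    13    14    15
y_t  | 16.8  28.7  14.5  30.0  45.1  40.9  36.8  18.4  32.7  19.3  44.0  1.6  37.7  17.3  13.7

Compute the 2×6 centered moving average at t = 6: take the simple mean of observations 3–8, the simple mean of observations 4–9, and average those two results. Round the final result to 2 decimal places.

Sum over 3–8: 14.5 + 30.0 + 45.1 + 40.9 + 36.8 + 18.4 = 185.7
Sum over 4–9: 30.0 + 45.1 + 40.9 + 36.8 + 18.4 + 32.7 = 203.9
CMA at t=6 = (185.7 + 203.9) / (2·6) = 389.6 / 12 = 32.47

32.47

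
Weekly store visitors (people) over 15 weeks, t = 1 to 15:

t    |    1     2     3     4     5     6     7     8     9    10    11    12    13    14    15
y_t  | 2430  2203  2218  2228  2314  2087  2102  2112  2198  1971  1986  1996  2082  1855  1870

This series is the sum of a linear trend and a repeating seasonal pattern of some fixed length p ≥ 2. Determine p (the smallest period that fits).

First differences y_{t+1} − y_t: -227, 15, 10, 86, -227, 15, 10, 86, -227, 15, …
The difference pattern repeats every 4 terms and not for any smaller step, so p = 4.

4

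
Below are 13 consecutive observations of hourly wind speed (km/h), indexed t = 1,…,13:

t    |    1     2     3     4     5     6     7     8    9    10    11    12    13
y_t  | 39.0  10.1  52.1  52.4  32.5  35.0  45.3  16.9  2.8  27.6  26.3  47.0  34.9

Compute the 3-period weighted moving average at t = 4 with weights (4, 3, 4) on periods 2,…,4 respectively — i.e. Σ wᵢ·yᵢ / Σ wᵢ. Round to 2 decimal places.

36.94

Weighted sum: 4·10.1 + 3·52.1 + 4·52.4 = 40.4 + 156.3 + 209.6 = 406.3
Weight total: 4 + 3 + 4 = 11
WMA = 406.3 / 11 = 36.94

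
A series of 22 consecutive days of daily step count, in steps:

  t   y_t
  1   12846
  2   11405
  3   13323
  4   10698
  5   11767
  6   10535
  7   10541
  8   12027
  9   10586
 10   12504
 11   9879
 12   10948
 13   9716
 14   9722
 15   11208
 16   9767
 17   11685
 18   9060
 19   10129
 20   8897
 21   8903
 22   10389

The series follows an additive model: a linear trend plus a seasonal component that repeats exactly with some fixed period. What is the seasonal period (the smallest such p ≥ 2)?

First differences y_{t+1} − y_t: -1441, 1918, -2625, 1069, -1232, 6, 1486, -1441, 1918, -2625, 1069, -1232, 6, 1486, -1441, 1918, …
The difference pattern repeats every 7 terms and not for any smaller step, so p = 7.

7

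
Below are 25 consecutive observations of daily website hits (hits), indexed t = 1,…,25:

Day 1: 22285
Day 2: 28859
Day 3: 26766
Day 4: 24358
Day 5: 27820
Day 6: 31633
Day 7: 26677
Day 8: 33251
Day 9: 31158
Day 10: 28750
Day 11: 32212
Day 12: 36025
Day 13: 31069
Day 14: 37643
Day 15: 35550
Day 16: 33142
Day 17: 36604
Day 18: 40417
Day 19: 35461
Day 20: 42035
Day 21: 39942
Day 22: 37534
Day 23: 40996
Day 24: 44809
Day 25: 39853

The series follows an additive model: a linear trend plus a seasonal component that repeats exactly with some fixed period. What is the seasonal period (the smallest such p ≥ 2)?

First differences y_{t+1} − y_t: 6574, -2093, -2408, 3462, 3813, -4956, 6574, -2093, -2408, 3462, 3813, -4956, 6574, -2093, …
The difference pattern repeats every 6 terms and not for any smaller step, so p = 6.

6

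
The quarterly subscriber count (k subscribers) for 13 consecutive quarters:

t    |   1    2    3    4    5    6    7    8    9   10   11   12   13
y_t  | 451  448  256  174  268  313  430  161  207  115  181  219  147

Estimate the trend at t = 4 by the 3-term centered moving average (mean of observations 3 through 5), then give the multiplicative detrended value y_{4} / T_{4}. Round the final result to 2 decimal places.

0.75

Trend T_4 = (256 + 174 + 268) / 3 = 698/3 = 232.6667
Ratio to trend: 174 / 232.6667 = 0.75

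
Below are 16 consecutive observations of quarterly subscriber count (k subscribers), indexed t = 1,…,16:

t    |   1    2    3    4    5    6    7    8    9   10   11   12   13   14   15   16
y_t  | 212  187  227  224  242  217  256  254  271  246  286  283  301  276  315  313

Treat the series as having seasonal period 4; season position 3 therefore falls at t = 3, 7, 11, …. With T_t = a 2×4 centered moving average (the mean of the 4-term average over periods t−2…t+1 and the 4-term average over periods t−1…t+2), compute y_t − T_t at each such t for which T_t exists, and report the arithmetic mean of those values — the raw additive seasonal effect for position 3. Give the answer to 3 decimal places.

10.542

Season position 3 occurs at t = 3, 7, 11 (where T_t is defined).
t=3: T_3 = 216.25000; y_3 − T_3 = 227 − 216.25000 = 10.75000
t=7: T_7 = 245.87500; y_7 − T_7 = 256 − 245.87500 = 10.12500
t=11: T_11 = 275.25000; y_11 − T_11 = 286 − 275.25000 = 10.75000
Mean deviation: (10.75000 + 10.12500 + 10.75000) / 3 = 10.542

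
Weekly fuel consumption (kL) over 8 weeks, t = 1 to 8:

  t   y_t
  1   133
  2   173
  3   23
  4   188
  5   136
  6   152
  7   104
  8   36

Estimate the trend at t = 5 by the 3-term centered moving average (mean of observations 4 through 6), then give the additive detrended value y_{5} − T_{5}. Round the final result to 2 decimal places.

-22.67

Trend T_5 = (188 + 136 + 152) / 3 = 476/3 = 158.6667
Detrended value: 136 − 158.6667 = -22.67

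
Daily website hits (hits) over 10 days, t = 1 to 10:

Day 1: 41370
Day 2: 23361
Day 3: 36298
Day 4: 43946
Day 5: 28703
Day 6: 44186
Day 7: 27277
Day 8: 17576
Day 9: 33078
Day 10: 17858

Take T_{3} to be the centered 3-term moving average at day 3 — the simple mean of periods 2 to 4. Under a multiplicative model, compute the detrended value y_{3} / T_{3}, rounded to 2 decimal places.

1.05

Trend T_3 = (23361 + 36298 + 43946) / 3 = 103605/3 = 34535.0000
Ratio to trend: 36298 / 34535.0000 = 1.05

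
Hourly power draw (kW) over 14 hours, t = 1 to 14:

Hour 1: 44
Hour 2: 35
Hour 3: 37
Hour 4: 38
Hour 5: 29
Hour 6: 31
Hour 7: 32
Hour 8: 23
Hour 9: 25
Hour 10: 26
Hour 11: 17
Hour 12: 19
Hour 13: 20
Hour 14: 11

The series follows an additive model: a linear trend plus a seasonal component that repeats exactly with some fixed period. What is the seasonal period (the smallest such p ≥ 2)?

3

First differences y_{t+1} − y_t: -9, 2, 1, -9, 2, 1, -9, 2, …
The difference pattern repeats every 3 terms and not for any smaller step, so p = 3.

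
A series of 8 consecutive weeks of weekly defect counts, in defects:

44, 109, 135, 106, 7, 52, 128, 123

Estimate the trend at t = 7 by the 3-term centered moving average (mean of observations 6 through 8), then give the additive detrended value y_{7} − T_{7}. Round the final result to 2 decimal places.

Trend T_7 = (52 + 128 + 123) / 3 = 303/3 = 101.0000
Detrended value: 128 − 101.0000 = 27.00

27.00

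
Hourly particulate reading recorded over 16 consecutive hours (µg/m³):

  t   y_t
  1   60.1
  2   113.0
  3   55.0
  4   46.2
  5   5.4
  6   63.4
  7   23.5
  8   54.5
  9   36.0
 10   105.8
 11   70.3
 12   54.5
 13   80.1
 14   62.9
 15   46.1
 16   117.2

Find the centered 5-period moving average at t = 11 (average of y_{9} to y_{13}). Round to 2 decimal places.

Sum of periods 9–13: 36.0 + 105.8 + 70.3 + 54.5 + 80.1 = 346.7
Divide by 5: 346.7 / 5 = 69.34

69.34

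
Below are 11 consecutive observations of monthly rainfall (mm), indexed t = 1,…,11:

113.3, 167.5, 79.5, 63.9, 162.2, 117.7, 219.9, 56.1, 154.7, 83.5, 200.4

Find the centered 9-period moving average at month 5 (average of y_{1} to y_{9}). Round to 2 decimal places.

Sum of periods 1–9: 113.3 + 167.5 + 79.5 + 63.9 + 162.2 + 117.7 + 219.9 + 56.1 + 154.7 = 1134.8
Divide by 9: 1134.8 / 9 = 126.09

126.09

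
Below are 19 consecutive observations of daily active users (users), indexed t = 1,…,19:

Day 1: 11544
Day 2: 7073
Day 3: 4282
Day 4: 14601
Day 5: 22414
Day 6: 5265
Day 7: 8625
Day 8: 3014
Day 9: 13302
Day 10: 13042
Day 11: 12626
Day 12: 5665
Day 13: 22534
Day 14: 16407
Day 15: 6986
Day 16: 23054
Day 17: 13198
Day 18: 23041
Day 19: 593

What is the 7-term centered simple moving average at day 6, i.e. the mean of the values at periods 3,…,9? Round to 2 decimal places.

10214.71

Sum of periods 3–9: 4282 + 14601 + 22414 + 5265 + 8625 + 3014 + 13302 = 71503
Divide by 7: 71503 / 7 = 10214.71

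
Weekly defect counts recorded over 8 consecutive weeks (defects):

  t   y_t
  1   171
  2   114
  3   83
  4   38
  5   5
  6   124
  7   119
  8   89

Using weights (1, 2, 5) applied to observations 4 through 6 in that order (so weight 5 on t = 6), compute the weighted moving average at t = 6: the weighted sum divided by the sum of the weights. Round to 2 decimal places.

83.50

Weighted sum: 1·38 + 2·5 + 5·124 = 38 + 10 + 620 = 668
Weight total: 1 + 2 + 5 = 8
WMA = 668 / 8 = 83.50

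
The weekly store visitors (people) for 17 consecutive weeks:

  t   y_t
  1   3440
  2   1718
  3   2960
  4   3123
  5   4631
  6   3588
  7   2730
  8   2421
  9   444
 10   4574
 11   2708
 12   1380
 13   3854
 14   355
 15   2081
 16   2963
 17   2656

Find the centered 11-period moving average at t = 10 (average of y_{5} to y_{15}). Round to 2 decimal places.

2615.09

Sum of periods 5–15: 4631 + 3588 + 2730 + 2421 + 444 + 4574 + 2708 + 1380 + 3854 + 355 + 2081 = 28766
Divide by 11: 28766 / 11 = 2615.09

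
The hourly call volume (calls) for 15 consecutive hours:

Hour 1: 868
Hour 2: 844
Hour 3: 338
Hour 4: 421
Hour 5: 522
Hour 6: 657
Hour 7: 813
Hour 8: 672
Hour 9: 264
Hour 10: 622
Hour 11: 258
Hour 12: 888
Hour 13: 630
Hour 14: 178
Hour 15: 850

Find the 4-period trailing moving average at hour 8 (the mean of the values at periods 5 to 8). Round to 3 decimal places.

Sum of periods 5–8: 522 + 657 + 813 + 672 = 2664
Divide by 4: 2664 / 4 = 666.000

666.000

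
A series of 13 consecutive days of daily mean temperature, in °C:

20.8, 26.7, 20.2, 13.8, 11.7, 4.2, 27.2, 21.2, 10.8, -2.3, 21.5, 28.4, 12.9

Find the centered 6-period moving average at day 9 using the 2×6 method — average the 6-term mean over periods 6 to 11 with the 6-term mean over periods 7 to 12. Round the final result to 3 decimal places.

Sum over 6–11: 4.2 + 27.2 + 21.2 + 10.8 + (-2.3) + 21.5 = 82.6
Sum over 7–12: 27.2 + 21.2 + 10.8 + (-2.3) + 21.5 + 28.4 = 106.8
CMA at t=9 = (82.6 + 106.8) / (2·6) = 189.4 / 12 = 15.783

15.783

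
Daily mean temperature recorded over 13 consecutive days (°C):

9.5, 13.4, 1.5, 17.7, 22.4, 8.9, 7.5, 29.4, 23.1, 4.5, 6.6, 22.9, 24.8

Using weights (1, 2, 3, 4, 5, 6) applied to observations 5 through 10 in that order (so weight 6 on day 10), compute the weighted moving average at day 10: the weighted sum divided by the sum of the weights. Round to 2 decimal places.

15.37

Weighted sum: 1·22.4 + 2·8.9 + 3·7.5 + 4·29.4 + 5·23.1 + 6·4.5 = 22.4 + 17.8 + 22.5 + 117.6 + 115.5 + 27.0 = 322.8
Weight total: 1 + 2 + 3 + 4 + 5 + 6 = 21
WMA = 322.8 / 21 = 15.37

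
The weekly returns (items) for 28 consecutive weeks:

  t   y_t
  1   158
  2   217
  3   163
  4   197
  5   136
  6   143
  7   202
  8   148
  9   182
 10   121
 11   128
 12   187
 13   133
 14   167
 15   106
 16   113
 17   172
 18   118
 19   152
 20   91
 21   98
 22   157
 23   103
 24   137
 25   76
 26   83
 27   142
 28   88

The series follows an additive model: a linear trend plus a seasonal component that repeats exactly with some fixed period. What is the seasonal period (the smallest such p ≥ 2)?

5

First differences y_{t+1} − y_t: 59, -54, 34, -61, 7, 59, -54, 34, -61, 7, 59, -54, …
The difference pattern repeats every 5 terms and not for any smaller step, so p = 5.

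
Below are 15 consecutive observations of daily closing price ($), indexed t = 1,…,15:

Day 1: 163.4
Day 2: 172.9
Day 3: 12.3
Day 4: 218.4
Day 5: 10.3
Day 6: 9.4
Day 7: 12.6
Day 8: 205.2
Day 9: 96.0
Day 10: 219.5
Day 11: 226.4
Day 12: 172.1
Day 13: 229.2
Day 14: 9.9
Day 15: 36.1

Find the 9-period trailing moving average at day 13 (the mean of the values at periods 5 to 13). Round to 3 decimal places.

Sum of periods 5–13: 10.3 + 9.4 + 12.6 + 205.2 + 96.0 + 219.5 + 226.4 + 172.1 + 229.2 = 1180.7
Divide by 9: 1180.7 / 9 = 131.189

131.189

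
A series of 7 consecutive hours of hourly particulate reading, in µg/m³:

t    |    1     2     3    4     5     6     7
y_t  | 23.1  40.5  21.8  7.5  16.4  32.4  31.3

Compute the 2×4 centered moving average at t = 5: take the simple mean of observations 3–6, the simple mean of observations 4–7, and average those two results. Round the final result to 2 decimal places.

Sum over 3–6: 21.8 + 7.5 + 16.4 + 32.4 = 78.1
Sum over 4–7: 7.5 + 16.4 + 32.4 + 31.3 = 87.6
CMA at t=5 = (78.1 + 87.6) / (2·4) = 165.7 / 8 = 20.71

20.71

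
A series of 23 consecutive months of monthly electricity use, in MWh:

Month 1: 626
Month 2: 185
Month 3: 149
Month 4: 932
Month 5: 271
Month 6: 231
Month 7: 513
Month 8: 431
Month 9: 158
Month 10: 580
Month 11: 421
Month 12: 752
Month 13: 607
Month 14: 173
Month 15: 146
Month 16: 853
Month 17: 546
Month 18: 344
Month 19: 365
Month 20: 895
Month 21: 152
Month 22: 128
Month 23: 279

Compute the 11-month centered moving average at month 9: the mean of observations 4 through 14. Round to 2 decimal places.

460.82

Sum of periods 4–14: 932 + 271 + 231 + 513 + 431 + 158 + 580 + 421 + 752 + 607 + 173 = 5069
Divide by 11: 5069 / 11 = 460.82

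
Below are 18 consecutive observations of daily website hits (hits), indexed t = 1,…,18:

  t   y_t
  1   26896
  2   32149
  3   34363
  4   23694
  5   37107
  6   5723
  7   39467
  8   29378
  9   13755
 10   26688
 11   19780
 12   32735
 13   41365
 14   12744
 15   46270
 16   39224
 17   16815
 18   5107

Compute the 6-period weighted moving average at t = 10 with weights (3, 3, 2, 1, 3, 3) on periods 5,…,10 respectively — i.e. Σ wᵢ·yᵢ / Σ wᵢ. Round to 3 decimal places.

23875.400

Weighted sum: 3·37107 + 3·5723 + 2·39467 + 1·29378 + 3·13755 + 3·26688 = 111321 + 17169 + 78934 + 29378 + 41265 + 80064 = 358131
Weight total: 3 + 3 + 2 + 1 + 3 + 3 = 15
WMA = 358131 / 15 = 23875.400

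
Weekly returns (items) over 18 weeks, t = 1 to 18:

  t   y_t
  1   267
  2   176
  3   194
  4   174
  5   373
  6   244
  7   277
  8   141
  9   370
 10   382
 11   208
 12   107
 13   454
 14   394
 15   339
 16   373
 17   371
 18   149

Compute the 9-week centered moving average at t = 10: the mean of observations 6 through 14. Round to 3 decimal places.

286.333

Sum of periods 6–14: 244 + 277 + 141 + 370 + 382 + 208 + 107 + 454 + 394 = 2577
Divide by 9: 2577 / 9 = 286.333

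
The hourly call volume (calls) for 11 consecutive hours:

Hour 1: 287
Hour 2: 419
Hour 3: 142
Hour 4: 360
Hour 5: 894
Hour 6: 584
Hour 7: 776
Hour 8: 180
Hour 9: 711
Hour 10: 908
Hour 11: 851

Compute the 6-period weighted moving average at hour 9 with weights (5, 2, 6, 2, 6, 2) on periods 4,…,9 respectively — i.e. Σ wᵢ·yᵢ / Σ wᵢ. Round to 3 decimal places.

Weighted sum: 5·360 + 2·894 + 6·584 + 2·776 + 6·180 + 2·711 = 1800 + 1788 + 3504 + 1552 + 1080 + 1422 = 11146
Weight total: 5 + 2 + 6 + 2 + 6 + 2 = 23
WMA = 11146 / 23 = 484.609

484.609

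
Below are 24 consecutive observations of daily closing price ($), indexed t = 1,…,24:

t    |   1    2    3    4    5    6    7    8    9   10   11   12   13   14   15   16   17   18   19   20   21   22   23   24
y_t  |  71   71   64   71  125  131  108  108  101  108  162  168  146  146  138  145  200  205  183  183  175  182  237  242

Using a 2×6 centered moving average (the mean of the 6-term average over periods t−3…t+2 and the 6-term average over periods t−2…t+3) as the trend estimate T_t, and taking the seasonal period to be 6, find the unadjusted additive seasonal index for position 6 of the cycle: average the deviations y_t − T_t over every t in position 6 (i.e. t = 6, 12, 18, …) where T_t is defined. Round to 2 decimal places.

26.47

Season position 6 occurs at t = 6, 12, 18 (where T_t is defined).
t=6: T_6 = 104.2500; y_6 − T_6 = 131 − 104.2500 = 26.7500
t=12: T_12 = 141.5833; y_12 − T_12 = 168 − 141.5833 = 26.4167
t=18: T_18 = 178.7500; y_18 − T_18 = 205 − 178.7500 = 26.2500
Mean deviation: (26.7500 + 26.4167 + 26.2500) / 3 = 26.47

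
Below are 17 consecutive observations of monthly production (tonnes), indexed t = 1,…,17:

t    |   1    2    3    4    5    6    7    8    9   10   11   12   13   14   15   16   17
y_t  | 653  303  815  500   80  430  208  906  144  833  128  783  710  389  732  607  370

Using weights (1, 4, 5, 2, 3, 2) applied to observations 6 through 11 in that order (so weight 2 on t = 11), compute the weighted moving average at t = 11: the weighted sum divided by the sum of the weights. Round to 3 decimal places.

Weighted sum: 1·430 + 4·208 + 5·906 + 2·144 + 3·833 + 2·128 = 430 + 832 + 4530 + 288 + 2499 + 256 = 8835
Weight total: 1 + 4 + 5 + 2 + 3 + 2 = 17
WMA = 8835 / 17 = 519.706

519.706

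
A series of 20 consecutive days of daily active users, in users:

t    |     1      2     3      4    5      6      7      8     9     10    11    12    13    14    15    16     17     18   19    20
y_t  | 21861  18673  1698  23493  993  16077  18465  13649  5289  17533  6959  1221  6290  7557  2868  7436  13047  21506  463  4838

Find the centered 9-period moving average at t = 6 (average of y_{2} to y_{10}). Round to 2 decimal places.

Sum of periods 2–10: 18673 + 1698 + 23493 + 993 + 16077 + 18465 + 13649 + 5289 + 17533 = 115870
Divide by 9: 115870 / 9 = 12874.44

12874.44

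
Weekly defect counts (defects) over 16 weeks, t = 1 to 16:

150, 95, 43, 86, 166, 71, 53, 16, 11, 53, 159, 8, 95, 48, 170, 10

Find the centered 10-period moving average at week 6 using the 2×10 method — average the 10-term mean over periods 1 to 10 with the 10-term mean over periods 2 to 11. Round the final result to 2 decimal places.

74.85

Sum over 1–10: 150 + 95 + 43 + 86 + 166 + 71 + 53 + 16 + 11 + 53 = 744
Sum over 2–11: 95 + 43 + 86 + 166 + 71 + 53 + 16 + 11 + 53 + 159 = 753
CMA at t=6 = (744 + 753) / (2·10) = 1497 / 20 = 74.85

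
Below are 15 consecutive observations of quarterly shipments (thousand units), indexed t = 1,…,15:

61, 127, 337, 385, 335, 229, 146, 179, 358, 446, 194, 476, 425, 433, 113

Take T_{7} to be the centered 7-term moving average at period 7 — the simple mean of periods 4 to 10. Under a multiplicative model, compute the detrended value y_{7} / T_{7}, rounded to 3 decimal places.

0.492

Trend T_7 = (385 + 335 + 229 + 146 + 179 + 358 + 446) / 7 = 2078/7 = 296.85714
Ratio to trend: 146 / 296.85714 = 0.492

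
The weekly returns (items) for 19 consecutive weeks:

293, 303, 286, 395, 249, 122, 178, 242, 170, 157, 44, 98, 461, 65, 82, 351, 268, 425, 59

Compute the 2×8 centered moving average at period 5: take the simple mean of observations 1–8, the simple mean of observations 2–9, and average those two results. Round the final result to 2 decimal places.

250.81

Sum over 1–8: 293 + 303 + 286 + 395 + 249 + 122 + 178 + 242 = 2068
Sum over 2–9: 303 + 286 + 395 + 249 + 122 + 178 + 242 + 170 = 1945
CMA at t=5 = (2068 + 1945) / (2·8) = 4013 / 16 = 250.81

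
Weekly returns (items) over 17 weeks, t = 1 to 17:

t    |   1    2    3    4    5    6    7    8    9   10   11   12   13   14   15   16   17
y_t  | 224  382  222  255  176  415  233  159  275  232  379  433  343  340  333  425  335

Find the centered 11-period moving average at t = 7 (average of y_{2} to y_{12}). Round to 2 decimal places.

Sum of periods 2–12: 382 + 222 + 255 + 176 + 415 + 233 + 159 + 275 + 232 + 379 + 433 = 3161
Divide by 11: 3161 / 11 = 287.36

287.36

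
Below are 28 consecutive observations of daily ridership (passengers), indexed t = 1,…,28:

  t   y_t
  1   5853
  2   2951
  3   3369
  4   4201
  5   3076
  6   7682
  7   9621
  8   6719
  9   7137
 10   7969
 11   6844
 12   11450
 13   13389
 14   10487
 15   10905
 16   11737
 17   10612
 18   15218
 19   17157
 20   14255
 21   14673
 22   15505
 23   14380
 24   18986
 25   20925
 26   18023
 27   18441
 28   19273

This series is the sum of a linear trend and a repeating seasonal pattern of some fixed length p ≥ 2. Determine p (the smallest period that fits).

First differences y_{t+1} − y_t: -2902, 418, 832, -1125, 4606, 1939, -2902, 418, 832, -1125, 4606, 1939, -2902, 418, …
The difference pattern repeats every 6 terms and not for any smaller step, so p = 6.

6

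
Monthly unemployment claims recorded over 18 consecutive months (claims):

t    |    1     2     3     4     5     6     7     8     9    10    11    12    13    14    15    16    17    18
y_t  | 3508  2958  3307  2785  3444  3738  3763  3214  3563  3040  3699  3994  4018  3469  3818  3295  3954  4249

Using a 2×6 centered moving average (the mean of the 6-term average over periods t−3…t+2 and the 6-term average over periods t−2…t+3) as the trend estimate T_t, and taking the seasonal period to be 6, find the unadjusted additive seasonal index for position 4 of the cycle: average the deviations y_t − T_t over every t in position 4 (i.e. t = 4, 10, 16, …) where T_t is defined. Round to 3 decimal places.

Season position 4 occurs at t = 4, 10 (where T_t is defined).
t=4: T_4 = 3311.25000; y_4 − T_4 = 2785 − 3311.25000 = -526.25000
t=10: T_10 = 3566.75000; y_10 − T_10 = 3040 − 3566.75000 = -526.75000
Mean deviation: (-526.25000 + -526.75000) / 2 = -526.500

-526.500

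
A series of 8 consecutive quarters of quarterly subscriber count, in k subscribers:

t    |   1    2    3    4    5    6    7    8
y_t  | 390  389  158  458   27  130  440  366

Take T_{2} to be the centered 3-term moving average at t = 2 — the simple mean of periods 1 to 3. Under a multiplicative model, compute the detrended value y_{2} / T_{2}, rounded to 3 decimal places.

Trend T_2 = (390 + 389 + 158) / 3 = 937/3 = 312.33333
Ratio to trend: 389 / 312.33333 = 1.245

1.245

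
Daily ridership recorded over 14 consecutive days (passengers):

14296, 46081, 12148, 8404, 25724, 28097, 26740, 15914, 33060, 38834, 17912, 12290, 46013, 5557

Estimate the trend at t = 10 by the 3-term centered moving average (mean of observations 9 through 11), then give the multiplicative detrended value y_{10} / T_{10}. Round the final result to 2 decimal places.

Trend T_10 = (33060 + 38834 + 17912) / 3 = 89806/3 = 29935.3333
Ratio to trend: 38834 / 29935.3333 = 1.30

1.30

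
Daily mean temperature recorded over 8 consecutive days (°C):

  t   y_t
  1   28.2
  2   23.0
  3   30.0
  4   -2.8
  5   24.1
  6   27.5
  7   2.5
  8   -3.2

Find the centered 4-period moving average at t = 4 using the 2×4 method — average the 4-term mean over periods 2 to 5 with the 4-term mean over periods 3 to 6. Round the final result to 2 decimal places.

Sum over 2–5: 23.0 + 30.0 + (-2.8) + 24.1 = 74.3
Sum over 3–6: 30.0 + (-2.8) + 24.1 + 27.5 = 78.8
CMA at t=4 = (74.3 + 78.8) / (2·4) = 153.1 / 8 = 19.14

19.14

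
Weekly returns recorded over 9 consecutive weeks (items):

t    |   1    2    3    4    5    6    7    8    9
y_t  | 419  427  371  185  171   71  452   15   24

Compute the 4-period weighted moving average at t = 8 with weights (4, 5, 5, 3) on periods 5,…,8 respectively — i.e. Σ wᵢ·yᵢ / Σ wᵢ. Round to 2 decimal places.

Weighted sum: 4·171 + 5·71 + 5·452 + 3·15 = 684 + 355 + 2260 + 45 = 3344
Weight total: 4 + 5 + 5 + 3 = 17
WMA = 3344 / 17 = 196.71

196.71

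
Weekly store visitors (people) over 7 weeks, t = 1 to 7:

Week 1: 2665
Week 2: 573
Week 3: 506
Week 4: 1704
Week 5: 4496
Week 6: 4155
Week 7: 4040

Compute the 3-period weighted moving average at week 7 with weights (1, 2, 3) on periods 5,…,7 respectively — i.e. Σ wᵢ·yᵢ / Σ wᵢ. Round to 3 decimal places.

4154.333

Weighted sum: 1·4496 + 2·4155 + 3·4040 = 4496 + 8310 + 12120 = 24926
Weight total: 1 + 2 + 3 = 6
WMA = 24926 / 6 = 4154.333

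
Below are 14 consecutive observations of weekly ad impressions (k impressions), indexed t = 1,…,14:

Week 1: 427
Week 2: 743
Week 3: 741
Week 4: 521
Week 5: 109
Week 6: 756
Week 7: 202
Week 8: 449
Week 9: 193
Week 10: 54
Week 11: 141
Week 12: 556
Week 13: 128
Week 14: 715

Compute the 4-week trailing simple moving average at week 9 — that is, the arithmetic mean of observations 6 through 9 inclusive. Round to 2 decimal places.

400.00

Sum of periods 6–9: 756 + 202 + 449 + 193 = 1600
Divide by 4: 1600 / 4 = 400.00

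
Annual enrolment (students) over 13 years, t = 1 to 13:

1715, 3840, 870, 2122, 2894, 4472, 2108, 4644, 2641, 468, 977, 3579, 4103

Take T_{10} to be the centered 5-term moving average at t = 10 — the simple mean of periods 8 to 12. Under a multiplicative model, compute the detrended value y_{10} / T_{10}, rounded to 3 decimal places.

0.190

Trend T_10 = (4644 + 2641 + 468 + 977 + 3579) / 5 = 12309/5 = 2461.80000
Ratio to trend: 468 / 2461.80000 = 0.190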